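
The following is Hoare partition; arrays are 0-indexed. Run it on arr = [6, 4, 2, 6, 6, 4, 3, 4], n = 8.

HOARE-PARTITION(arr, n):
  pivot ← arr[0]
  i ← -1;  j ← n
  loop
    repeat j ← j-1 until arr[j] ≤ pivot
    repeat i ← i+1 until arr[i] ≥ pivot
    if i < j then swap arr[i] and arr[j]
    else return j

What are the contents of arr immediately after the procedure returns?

[4, 4, 2, 3, 4, 6, 6, 6]

pivot = arr[0] = 6; i = -1, j = 8
j→7 (arr[7]=4≤6), i→0 (arr[0]=6≥6); i<j, swap → [4, 4, 2, 6, 6, 4, 3, 6]
j→6 (arr[6]=3≤6), i→3 (arr[3]=6≥6); i<j, swap → [4, 4, 2, 3, 6, 4, 6, 6]
j→5 (arr[5]=4≤6), i→4 (arr[4]=6≥6); i<j, swap → [4, 4, 2, 3, 4, 6, 6, 6]
j→4, i→5; i≥j, return j=4. arr = [4, 4, 2, 3, 4, 6, 6, 6]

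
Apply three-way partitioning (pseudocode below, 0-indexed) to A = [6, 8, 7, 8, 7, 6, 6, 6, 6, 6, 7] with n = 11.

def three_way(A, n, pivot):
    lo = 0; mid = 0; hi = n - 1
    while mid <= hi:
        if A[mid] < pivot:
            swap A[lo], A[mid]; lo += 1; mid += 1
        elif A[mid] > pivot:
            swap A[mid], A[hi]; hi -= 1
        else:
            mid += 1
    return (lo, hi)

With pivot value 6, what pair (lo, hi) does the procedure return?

lo=0 mid=0 hi=10
6=6: mid=1
8>6: swap(1,10), hi=9 ⇒ [6, 7, 7, 8, 7, 6, 6, 6, 6, 6, 8]
7>6: swap(1,9), hi=8 ⇒ [6, 6, 7, 8, 7, 6, 6, 6, 6, 7, 8]
6=6: mid=2
7>6: swap(2,8), hi=7 ⇒ [6, 6, 6, 8, 7, 6, 6, 6, 7, 7, 8]
6=6: mid=3
8>6: swap(3,7), hi=6 ⇒ [6, 6, 6, 6, 7, 6, 6, 8, 7, 7, 8]
6=6: mid=4
7>6: swap(4,6), hi=5 ⇒ [6, 6, 6, 6, 6, 6, 7, 8, 7, 7, 8]
6=6: mid=5
6=6: mid=6
done. lo=0 hi=5; A=[6, 6, 6, 6, 6, 6, 7, 8, 7, 7, 8]

(0, 5)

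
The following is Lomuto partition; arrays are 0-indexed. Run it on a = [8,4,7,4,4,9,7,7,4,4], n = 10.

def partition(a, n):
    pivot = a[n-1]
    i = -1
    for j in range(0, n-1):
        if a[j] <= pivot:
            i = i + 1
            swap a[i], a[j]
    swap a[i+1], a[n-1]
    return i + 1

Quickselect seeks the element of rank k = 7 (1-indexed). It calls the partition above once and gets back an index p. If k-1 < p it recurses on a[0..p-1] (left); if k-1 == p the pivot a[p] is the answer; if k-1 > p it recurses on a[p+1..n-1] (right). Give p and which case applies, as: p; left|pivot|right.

pivot = a[9] = 4; i = -1
j=0: a[0]=8 > 4 → no swap
j=1: a[1]=4 ≤ 4 → i=0, swap a[0],a[1] → [4,8,7,4,4,9,7,7,4,4]
j=2: a[2]=7 > 4 → no swap
j=3: a[3]=4 ≤ 4 → i=1, swap a[1],a[3] → [4,4,7,8,4,9,7,7,4,4]
j=4: a[4]=4 ≤ 4 → i=2, swap a[2],a[4] → [4,4,4,8,7,9,7,7,4,4]
j=5: a[5]=9 > 4 → no swap
j=6: a[6]=7 > 4 → no swap
j=7: a[7]=7 > 4 → no swap
j=8: a[8]=4 ≤ 4 → i=3, swap a[3],a[8] → [4,4,4,4,7,9,7,7,8,4]
final swap a[4],a[9] → [4,4,4,4,4,9,7,7,8,7]; return 4
p = 4; k-1 = 6 > 4 ⇒ right

4; right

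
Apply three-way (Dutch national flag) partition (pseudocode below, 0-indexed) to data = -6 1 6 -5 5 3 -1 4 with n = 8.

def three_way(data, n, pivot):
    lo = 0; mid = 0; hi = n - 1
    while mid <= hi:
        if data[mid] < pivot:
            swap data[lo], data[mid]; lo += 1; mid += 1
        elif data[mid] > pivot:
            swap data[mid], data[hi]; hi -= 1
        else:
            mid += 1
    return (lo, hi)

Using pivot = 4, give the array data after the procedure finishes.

-6 1 -5 -1 3 4 5 6

pivot = 4; lo=0, mid=0, hi=7
data[mid]=-6<4: swap data[0],data[0]; lo=1,mid=1 → -6 1 6 -5 5 3 -1 4
data[mid]=1<4: swap data[1],data[1]; lo=2,mid=2 → -6 1 6 -5 5 3 -1 4
data[mid]=6>4: swap data[2],data[7]; hi=6 → -6 1 4 -5 5 3 -1 6
data[mid]=4=4: mid=3
data[mid]=-5<4: swap data[2],data[3]; lo=3,mid=4 → -6 1 -5 4 5 3 -1 6
data[mid]=5>4: swap data[4],data[6]; hi=5 → -6 1 -5 4 -1 3 5 6
data[mid]=-1<4: swap data[3],data[4]; lo=4,mid=5 → -6 1 -5 -1 4 3 5 6
data[mid]=3<4: swap data[4],data[5]; lo=5,mid=6 → -6 1 -5 -1 3 4 5 6
end: lo=5, hi=5; data = -6 1 -5 -1 3 4 5 6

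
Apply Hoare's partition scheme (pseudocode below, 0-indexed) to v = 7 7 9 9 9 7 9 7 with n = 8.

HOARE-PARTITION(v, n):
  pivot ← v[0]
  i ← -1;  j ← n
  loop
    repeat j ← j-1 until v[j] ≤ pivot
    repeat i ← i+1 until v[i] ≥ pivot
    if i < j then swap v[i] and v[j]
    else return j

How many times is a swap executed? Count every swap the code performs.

2

pivot=7
j stops at 7 (7), i stops at 0 (7); swap ⇒ 7 7 9 9 9 7 9 7
j stops at 5 (7), i stops at 1 (7); swap ⇒ 7 7 9 9 9 7 9 7
j stops at 1, i stops at 2; i≥j ⇒ return 1. v=7 7 9 9 9 7 9 7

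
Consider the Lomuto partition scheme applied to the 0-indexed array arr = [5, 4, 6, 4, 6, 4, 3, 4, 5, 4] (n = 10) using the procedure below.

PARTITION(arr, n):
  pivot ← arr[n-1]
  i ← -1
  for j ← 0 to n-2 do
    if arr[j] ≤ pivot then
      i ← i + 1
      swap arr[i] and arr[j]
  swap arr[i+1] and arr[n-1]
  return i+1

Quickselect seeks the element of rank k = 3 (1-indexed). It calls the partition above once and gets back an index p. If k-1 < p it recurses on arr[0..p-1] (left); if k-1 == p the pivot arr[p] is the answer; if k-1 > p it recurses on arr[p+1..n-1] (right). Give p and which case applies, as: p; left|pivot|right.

pivot = arr[9] = 4; i = -1
j=0: arr[0]=5 > 4 → no swap
j=1: arr[1]=4 ≤ 4 → i=0, swap arr[0],arr[1] → [4, 5, 6, 4, 6, 4, 3, 4, 5, 4]
j=2: arr[2]=6 > 4 → no swap
j=3: arr[3]=4 ≤ 4 → i=1, swap arr[1],arr[3] → [4, 4, 6, 5, 6, 4, 3, 4, 5, 4]
j=4: arr[4]=6 > 4 → no swap
j=5: arr[5]=4 ≤ 4 → i=2, swap arr[2],arr[5] → [4, 4, 4, 5, 6, 6, 3, 4, 5, 4]
j=6: arr[6]=3 ≤ 4 → i=3, swap arr[3],arr[6] → [4, 4, 4, 3, 6, 6, 5, 4, 5, 4]
j=7: arr[7]=4 ≤ 4 → i=4, swap arr[4],arr[7] → [4, 4, 4, 3, 4, 6, 5, 6, 5, 4]
j=8: arr[8]=5 > 4 → no swap
final swap arr[5],arr[9] → [4, 4, 4, 3, 4, 4, 5, 6, 5, 6]; return 5
p = 5; k-1 = 2 < 5 ⇒ left

5; left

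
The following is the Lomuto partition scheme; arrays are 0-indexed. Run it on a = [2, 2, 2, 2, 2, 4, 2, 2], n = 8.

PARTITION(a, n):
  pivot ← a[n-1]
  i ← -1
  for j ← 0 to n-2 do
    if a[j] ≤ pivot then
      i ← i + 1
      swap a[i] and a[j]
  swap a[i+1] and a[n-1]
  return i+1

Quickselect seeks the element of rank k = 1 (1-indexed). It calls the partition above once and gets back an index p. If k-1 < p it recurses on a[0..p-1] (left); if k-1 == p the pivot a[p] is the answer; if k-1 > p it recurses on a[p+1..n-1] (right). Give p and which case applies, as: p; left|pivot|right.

6; left

pivot = a[7] = 2; i = -1
j=0: a[0]=2 ≤ 2 → i=0, swap a[0],a[0] (no change) → [2, 2, 2, 2, 2, 4, 2, 2]
j=1: a[1]=2 ≤ 2 → i=1, swap a[1],a[1] (no change) → [2, 2, 2, 2, 2, 4, 2, 2]
j=2: a[2]=2 ≤ 2 → i=2, swap a[2],a[2] (no change) → [2, 2, 2, 2, 2, 4, 2, 2]
j=3: a[3]=2 ≤ 2 → i=3, swap a[3],a[3] (no change) → [2, 2, 2, 2, 2, 4, 2, 2]
j=4: a[4]=2 ≤ 2 → i=4, swap a[4],a[4] (no change) → [2, 2, 2, 2, 2, 4, 2, 2]
j=5: a[5]=4 > 2 → no swap
j=6: a[6]=2 ≤ 2 → i=5, swap a[5],a[6] → [2, 2, 2, 2, 2, 2, 4, 2]
final swap a[6],a[7] → [2, 2, 2, 2, 2, 2, 2, 4]; return 6
p = 6; k-1 = 0 < 6 ⇒ left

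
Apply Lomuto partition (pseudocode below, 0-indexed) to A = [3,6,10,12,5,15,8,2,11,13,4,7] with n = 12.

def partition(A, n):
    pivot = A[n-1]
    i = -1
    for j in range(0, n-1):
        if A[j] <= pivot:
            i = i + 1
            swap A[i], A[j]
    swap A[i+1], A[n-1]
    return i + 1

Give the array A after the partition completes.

[3,6,5,2,4,7,8,12,11,13,10,15]

pivot=7, i=-1
j=0: 3≤7, i=0, swap(0,0) ⇒ [3,6,10,12,5,15,8,2,11,13,4,7]
j=1: 6≤7, i=1, swap(1,1) ⇒ [3,6,10,12,5,15,8,2,11,13,4,7]
j=2: 10>7, skip
j=3: 12>7, skip
j=4: 5≤7, i=2, swap(2,4) ⇒ [3,6,5,12,10,15,8,2,11,13,4,7]
j=5: 15>7, skip
j=6: 8>7, skip
j=7: 2≤7, i=3, swap(3,7) ⇒ [3,6,5,2,10,15,8,12,11,13,4,7]
j=8: 11>7, skip
j=9: 13>7, skip
j=10: 4≤7, i=4, swap(4,10) ⇒ [3,6,5,2,4,15,8,12,11,13,10,7]
swap(5,11) ⇒ [3,6,5,2,4,7,8,12,11,13,10,15]; return 5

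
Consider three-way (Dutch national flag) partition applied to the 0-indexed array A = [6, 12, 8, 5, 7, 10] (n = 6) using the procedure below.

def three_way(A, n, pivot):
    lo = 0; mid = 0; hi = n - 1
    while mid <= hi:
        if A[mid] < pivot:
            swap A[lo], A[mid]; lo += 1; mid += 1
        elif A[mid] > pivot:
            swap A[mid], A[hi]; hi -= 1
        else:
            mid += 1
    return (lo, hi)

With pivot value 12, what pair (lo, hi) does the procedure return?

pivot = 12; lo=0, mid=0, hi=5
A[mid]=6<12: swap A[0],A[0]; lo=1,mid=1 → [6, 12, 8, 5, 7, 10]
A[mid]=12=12: mid=2
A[mid]=8<12: swap A[1],A[2]; lo=2,mid=3 → [6, 8, 12, 5, 7, 10]
A[mid]=5<12: swap A[2],A[3]; lo=3,mid=4 → [6, 8, 5, 12, 7, 10]
A[mid]=7<12: swap A[3],A[4]; lo=4,mid=5 → [6, 8, 5, 7, 12, 10]
A[mid]=10<12: swap A[4],A[5]; lo=5,mid=6 → [6, 8, 5, 7, 10, 12]
end: lo=5, hi=5; A = [6, 8, 5, 7, 10, 12]

(5, 5)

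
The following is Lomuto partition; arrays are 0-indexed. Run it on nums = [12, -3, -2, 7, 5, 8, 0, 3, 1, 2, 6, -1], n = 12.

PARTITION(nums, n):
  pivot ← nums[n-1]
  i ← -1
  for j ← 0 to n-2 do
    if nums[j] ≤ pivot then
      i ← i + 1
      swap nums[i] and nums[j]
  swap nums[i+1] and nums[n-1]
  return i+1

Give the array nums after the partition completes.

[-3, -2, -1, 7, 5, 8, 0, 3, 1, 2, 6, 12]

pivot = nums[11] = -1; i = -1
j=0: nums[0]=12 > -1 → no swap
j=1: nums[1]=-3 ≤ -1 → i=0, swap nums[0],nums[1] → [-3, 12, -2, 7, 5, 8, 0, 3, 1, 2, 6, -1]
j=2: nums[2]=-2 ≤ -1 → i=1, swap nums[1],nums[2] → [-3, -2, 12, 7, 5, 8, 0, 3, 1, 2, 6, -1]
j=3: nums[3]=7 > -1 → no swap
j=4: nums[4]=5 > -1 → no swap
j=5: nums[5]=8 > -1 → no swap
j=6: nums[6]=0 > -1 → no swap
j=7: nums[7]=3 > -1 → no swap
j=8: nums[8]=1 > -1 → no swap
j=9: nums[9]=2 > -1 → no swap
j=10: nums[10]=6 > -1 → no swap
final swap nums[2],nums[11] → [-3, -2, -1, 7, 5, 8, 0, 3, 1, 2, 6, 12]; return 2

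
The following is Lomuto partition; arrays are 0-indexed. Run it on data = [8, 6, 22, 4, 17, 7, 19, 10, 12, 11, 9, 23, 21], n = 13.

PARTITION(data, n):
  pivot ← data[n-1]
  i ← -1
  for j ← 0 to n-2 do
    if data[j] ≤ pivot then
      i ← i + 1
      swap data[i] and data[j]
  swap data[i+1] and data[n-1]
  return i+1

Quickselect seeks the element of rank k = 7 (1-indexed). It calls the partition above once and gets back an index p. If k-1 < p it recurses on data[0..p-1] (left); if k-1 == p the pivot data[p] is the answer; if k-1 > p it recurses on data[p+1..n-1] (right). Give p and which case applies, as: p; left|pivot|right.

10; left

pivot=21, i=-1
j=0: 8≤21, i=0, swap(0,0) ⇒ [8, 6, 22, 4, 17, 7, 19, 10, 12, 11, 9, 23, 21]
j=1: 6≤21, i=1, swap(1,1) ⇒ [8, 6, 22, 4, 17, 7, 19, 10, 12, 11, 9, 23, 21]
j=2: 22>21, skip
j=3: 4≤21, i=2, swap(2,3) ⇒ [8, 6, 4, 22, 17, 7, 19, 10, 12, 11, 9, 23, 21]
j=4: 17≤21, i=3, swap(3,4) ⇒ [8, 6, 4, 17, 22, 7, 19, 10, 12, 11, 9, 23, 21]
j=5: 7≤21, i=4, swap(4,5) ⇒ [8, 6, 4, 17, 7, 22, 19, 10, 12, 11, 9, 23, 21]
j=6: 19≤21, i=5, swap(5,6) ⇒ [8, 6, 4, 17, 7, 19, 22, 10, 12, 11, 9, 23, 21]
j=7: 10≤21, i=6, swap(6,7) ⇒ [8, 6, 4, 17, 7, 19, 10, 22, 12, 11, 9, 23, 21]
j=8: 12≤21, i=7, swap(7,8) ⇒ [8, 6, 4, 17, 7, 19, 10, 12, 22, 11, 9, 23, 21]
j=9: 11≤21, i=8, swap(8,9) ⇒ [8, 6, 4, 17, 7, 19, 10, 12, 11, 22, 9, 23, 21]
j=10: 9≤21, i=9, swap(9,10) ⇒ [8, 6, 4, 17, 7, 19, 10, 12, 11, 9, 22, 23, 21]
j=11: 23>21, skip
swap(10,12) ⇒ [8, 6, 4, 17, 7, 19, 10, 12, 11, 9, 21, 23, 22]; return 10
p = 10; k-1 = 6 < 10 ⇒ left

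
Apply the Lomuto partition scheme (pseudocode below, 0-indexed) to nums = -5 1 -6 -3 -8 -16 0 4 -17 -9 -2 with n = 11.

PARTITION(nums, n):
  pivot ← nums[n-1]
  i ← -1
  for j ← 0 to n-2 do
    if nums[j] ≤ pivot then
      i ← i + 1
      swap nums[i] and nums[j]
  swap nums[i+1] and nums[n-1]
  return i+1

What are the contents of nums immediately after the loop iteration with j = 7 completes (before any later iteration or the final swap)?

-5 -6 -3 -8 -16 1 0 4 -17 -9 -2

pivot = nums[10] = -2; i = -1
j=0: nums[0]=-5 ≤ -2 → i=0, swap nums[0],nums[0] (no change) → -5 1 -6 -3 -8 -16 0 4 -17 -9 -2
j=1: nums[1]=1 > -2 → no swap
j=2: nums[2]=-6 ≤ -2 → i=1, swap nums[1],nums[2] → -5 -6 1 -3 -8 -16 0 4 -17 -9 -2
j=3: nums[3]=-3 ≤ -2 → i=2, swap nums[2],nums[3] → -5 -6 -3 1 -8 -16 0 4 -17 -9 -2
j=4: nums[4]=-8 ≤ -2 → i=3, swap nums[3],nums[4] → -5 -6 -3 -8 1 -16 0 4 -17 -9 -2
j=5: nums[5]=-16 ≤ -2 → i=4, swap nums[4],nums[5] → -5 -6 -3 -8 -16 1 0 4 -17 -9 -2
j=6: nums[6]=0 > -2 → no swap
j=7: nums[7]=4 > -2 → no swap
(after j=7) nums = -5 -6 -3 -8 -16 1 0 4 -17 -9 -2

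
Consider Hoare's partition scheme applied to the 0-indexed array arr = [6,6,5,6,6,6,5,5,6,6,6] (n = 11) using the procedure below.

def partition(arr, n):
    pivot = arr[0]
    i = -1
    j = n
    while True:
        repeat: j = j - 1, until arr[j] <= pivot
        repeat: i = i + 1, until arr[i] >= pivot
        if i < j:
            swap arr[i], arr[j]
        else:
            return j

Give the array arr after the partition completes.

pivot = arr[0] = 6; i = -1, j = 11
j→10 (arr[10]=6≤6), i→0 (arr[0]=6≥6); i<j, swap → [6,6,5,6,6,6,5,5,6,6,6]
j→9 (arr[9]=6≤6), i→1 (arr[1]=6≥6); i<j, swap → [6,6,5,6,6,6,5,5,6,6,6]
j→8 (arr[8]=6≤6), i→3 (arr[3]=6≥6); i<j, swap → [6,6,5,6,6,6,5,5,6,6,6]
j→7 (arr[7]=5≤6), i→4 (arr[4]=6≥6); i<j, swap → [6,6,5,6,5,6,5,6,6,6,6]
j→6 (arr[6]=5≤6), i→5 (arr[5]=6≥6); i<j, swap → [6,6,5,6,5,5,6,6,6,6,6]
j→5, i→6; i≥j, return j=5. arr = [6,6,5,6,5,5,6,6,6,6,6]

[6,6,5,6,5,5,6,6,6,6,6]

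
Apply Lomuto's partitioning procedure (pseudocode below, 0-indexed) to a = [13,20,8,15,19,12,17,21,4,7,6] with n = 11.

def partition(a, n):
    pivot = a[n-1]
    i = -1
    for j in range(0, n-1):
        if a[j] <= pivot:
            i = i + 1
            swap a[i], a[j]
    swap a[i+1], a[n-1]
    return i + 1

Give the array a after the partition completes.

pivot = a[10] = 6; i = -1
j=0: a[0]=13 > 6 → no swap
j=1: a[1]=20 > 6 → no swap
j=2: a[2]=8 > 6 → no swap
j=3: a[3]=15 > 6 → no swap
j=4: a[4]=19 > 6 → no swap
j=5: a[5]=12 > 6 → no swap
j=6: a[6]=17 > 6 → no swap
j=7: a[7]=21 > 6 → no swap
j=8: a[8]=4 ≤ 6 → i=0, swap a[0],a[8] → [4,20,8,15,19,12,17,21,13,7,6]
j=9: a[9]=7 > 6 → no swap
final swap a[1],a[10] → [4,6,8,15,19,12,17,21,13,7,20]; return 1

[4,6,8,15,19,12,17,21,13,7,20]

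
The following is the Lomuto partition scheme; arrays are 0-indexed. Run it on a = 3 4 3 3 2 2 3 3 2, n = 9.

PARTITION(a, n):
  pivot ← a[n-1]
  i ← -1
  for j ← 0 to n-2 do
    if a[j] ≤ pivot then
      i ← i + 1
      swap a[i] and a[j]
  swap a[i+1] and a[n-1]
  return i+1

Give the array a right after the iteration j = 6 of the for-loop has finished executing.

2 2 3 3 3 4 3 3 2

pivot=2, i=-1
j=0: 3>2, skip
j=1: 4>2, skip
j=2: 3>2, skip
j=3: 3>2, skip
j=4: 2≤2, i=0, swap(0,4) ⇒ 2 4 3 3 3 2 3 3 2
j=5: 2≤2, i=1, swap(1,5) ⇒ 2 2 3 3 3 4 3 3 2
j=6: 3>2, skip
(after j=6) a = 2 2 3 3 3 4 3 3 2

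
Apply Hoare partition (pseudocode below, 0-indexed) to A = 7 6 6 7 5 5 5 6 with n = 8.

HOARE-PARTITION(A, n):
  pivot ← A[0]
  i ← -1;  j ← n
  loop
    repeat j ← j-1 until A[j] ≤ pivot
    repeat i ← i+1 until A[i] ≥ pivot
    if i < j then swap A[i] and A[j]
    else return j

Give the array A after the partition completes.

6 6 6 5 5 5 7 7

pivot = A[0] = 7; i = -1, j = 8
j→7 (A[7]=6≤7), i→0 (A[0]=7≥7); i<j, swap → 6 6 6 7 5 5 5 7
j→6 (A[6]=5≤7), i→3 (A[3]=7≥7); i<j, swap → 6 6 6 5 5 5 7 7
j→5, i→6; i≥j, return j=5. A = 6 6 6 5 5 5 7 7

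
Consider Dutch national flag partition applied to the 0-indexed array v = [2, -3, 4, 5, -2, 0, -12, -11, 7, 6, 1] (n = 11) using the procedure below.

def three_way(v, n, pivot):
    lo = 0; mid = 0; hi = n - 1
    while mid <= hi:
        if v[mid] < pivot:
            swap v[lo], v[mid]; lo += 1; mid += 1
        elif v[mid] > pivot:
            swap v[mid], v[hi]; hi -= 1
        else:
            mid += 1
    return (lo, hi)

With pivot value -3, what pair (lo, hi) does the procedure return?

lo=0 mid=0 hi=10
2>-3: swap(0,10), hi=9 ⇒ [1, -3, 4, 5, -2, 0, -12, -11, 7, 6, 2]
1>-3: swap(0,9), hi=8 ⇒ [6, -3, 4, 5, -2, 0, -12, -11, 7, 1, 2]
6>-3: swap(0,8), hi=7 ⇒ [7, -3, 4, 5, -2, 0, -12, -11, 6, 1, 2]
7>-3: swap(0,7), hi=6 ⇒ [-11, -3, 4, 5, -2, 0, -12, 7, 6, 1, 2]
-11<-3: swap(0,0), lo=1 mid=1 ⇒ [-11, -3, 4, 5, -2, 0, -12, 7, 6, 1, 2]
-3=-3: mid=2
4>-3: swap(2,6), hi=5 ⇒ [-11, -3, -12, 5, -2, 0, 4, 7, 6, 1, 2]
-12<-3: swap(1,2), lo=2 mid=3 ⇒ [-11, -12, -3, 5, -2, 0, 4, 7, 6, 1, 2]
5>-3: swap(3,5), hi=4 ⇒ [-11, -12, -3, 0, -2, 5, 4, 7, 6, 1, 2]
0>-3: swap(3,4), hi=3 ⇒ [-11, -12, -3, -2, 0, 5, 4, 7, 6, 1, 2]
-2>-3: swap(3,3), hi=2 ⇒ [-11, -12, -3, -2, 0, 5, 4, 7, 6, 1, 2]
done. lo=2 hi=2; v=[-11, -12, -3, -2, 0, 5, 4, 7, 6, 1, 2]

(2, 2)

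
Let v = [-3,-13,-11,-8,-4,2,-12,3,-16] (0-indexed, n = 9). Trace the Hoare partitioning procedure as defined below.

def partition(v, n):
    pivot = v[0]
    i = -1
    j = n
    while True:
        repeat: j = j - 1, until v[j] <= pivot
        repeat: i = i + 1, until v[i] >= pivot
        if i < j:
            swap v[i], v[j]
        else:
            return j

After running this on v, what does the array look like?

[-16,-13,-11,-8,-4,-12,2,3,-3]

pivot = v[0] = -3; i = -1, j = 9
j→8 (v[8]=-16≤-3), i→0 (v[0]=-3≥-3); i<j, swap → [-16,-13,-11,-8,-4,2,-12,3,-3]
j→6 (v[6]=-12≤-3), i→5 (v[5]=2≥-3); i<j, swap → [-16,-13,-11,-8,-4,-12,2,3,-3]
j→5, i→6; i≥j, return j=5. v = [-16,-13,-11,-8,-4,-12,2,3,-3]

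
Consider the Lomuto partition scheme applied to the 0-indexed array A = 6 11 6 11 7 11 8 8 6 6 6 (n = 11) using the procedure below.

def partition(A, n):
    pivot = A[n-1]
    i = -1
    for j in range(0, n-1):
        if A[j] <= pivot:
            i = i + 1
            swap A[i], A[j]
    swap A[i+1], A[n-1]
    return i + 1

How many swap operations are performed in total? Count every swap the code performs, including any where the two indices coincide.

5

pivot=6, i=-1
j=0: 6≤6, i=0, swap(0,0) ⇒ 6 11 6 11 7 11 8 8 6 6 6
j=1: 11>6, skip
j=2: 6≤6, i=1, swap(1,2) ⇒ 6 6 11 11 7 11 8 8 6 6 6
j=3: 11>6, skip
j=4: 7>6, skip
j=5: 11>6, skip
j=6: 8>6, skip
j=7: 8>6, skip
j=8: 6≤6, i=2, swap(2,8) ⇒ 6 6 6 11 7 11 8 8 11 6 6
j=9: 6≤6, i=3, swap(3,9) ⇒ 6 6 6 6 7 11 8 8 11 11 6
swap(4,10) ⇒ 6 6 6 6 6 11 8 8 11 11 7; return 4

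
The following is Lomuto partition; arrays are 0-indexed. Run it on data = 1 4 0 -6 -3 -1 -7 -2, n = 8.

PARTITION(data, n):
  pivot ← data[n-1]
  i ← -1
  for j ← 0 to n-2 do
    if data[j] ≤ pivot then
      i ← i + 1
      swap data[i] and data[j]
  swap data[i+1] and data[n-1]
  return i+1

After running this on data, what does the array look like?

-6 -3 -7 -2 4 -1 0 1

pivot=-2, i=-1
j=0: 1>-2, skip
j=1: 4>-2, skip
j=2: 0>-2, skip
j=3: -6≤-2, i=0, swap(0,3) ⇒ -6 4 0 1 -3 -1 -7 -2
j=4: -3≤-2, i=1, swap(1,4) ⇒ -6 -3 0 1 4 -1 -7 -2
j=5: -1>-2, skip
j=6: -7≤-2, i=2, swap(2,6) ⇒ -6 -3 -7 1 4 -1 0 -2
swap(3,7) ⇒ -6 -3 -7 -2 4 -1 0 1; return 3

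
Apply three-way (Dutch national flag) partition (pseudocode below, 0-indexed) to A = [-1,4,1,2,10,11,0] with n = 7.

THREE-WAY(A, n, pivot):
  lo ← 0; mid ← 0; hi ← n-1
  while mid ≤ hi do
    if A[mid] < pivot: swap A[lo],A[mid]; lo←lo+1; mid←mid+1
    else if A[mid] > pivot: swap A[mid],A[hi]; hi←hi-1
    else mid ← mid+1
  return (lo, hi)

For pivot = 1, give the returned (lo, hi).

lo=0 mid=0 hi=6
-1<1: swap(0,0), lo=1 mid=1 ⇒ [-1,4,1,2,10,11,0]
4>1: swap(1,6), hi=5 ⇒ [-1,0,1,2,10,11,4]
0<1: swap(1,1), lo=2 mid=2 ⇒ [-1,0,1,2,10,11,4]
1=1: mid=3
2>1: swap(3,5), hi=4 ⇒ [-1,0,1,11,10,2,4]
11>1: swap(3,4), hi=3 ⇒ [-1,0,1,10,11,2,4]
10>1: swap(3,3), hi=2 ⇒ [-1,0,1,10,11,2,4]
done. lo=2 hi=2; A=[-1,0,1,10,11,2,4]

(2, 2)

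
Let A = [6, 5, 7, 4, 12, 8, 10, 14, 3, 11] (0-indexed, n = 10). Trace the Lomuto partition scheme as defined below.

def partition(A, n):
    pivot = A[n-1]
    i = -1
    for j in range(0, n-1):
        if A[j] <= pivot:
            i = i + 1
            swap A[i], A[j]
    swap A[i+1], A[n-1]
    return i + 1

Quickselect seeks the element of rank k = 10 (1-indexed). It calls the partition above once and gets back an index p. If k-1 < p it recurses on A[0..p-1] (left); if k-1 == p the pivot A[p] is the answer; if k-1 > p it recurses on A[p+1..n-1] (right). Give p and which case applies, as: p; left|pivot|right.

7; right

pivot = A[9] = 11; i = -1
j=0: A[0]=6 ≤ 11 → i=0, swap A[0],A[0] (no change) → [6, 5, 7, 4, 12, 8, 10, 14, 3, 11]
j=1: A[1]=5 ≤ 11 → i=1, swap A[1],A[1] (no change) → [6, 5, 7, 4, 12, 8, 10, 14, 3, 11]
j=2: A[2]=7 ≤ 11 → i=2, swap A[2],A[2] (no change) → [6, 5, 7, 4, 12, 8, 10, 14, 3, 11]
j=3: A[3]=4 ≤ 11 → i=3, swap A[3],A[3] (no change) → [6, 5, 7, 4, 12, 8, 10, 14, 3, 11]
j=4: A[4]=12 > 11 → no swap
j=5: A[5]=8 ≤ 11 → i=4, swap A[4],A[5] → [6, 5, 7, 4, 8, 12, 10, 14, 3, 11]
j=6: A[6]=10 ≤ 11 → i=5, swap A[5],A[6] → [6, 5, 7, 4, 8, 10, 12, 14, 3, 11]
j=7: A[7]=14 > 11 → no swap
j=8: A[8]=3 ≤ 11 → i=6, swap A[6],A[8] → [6, 5, 7, 4, 8, 10, 3, 14, 12, 11]
final swap A[7],A[9] → [6, 5, 7, 4, 8, 10, 3, 11, 12, 14]; return 7
p = 7; k-1 = 9 > 7 ⇒ right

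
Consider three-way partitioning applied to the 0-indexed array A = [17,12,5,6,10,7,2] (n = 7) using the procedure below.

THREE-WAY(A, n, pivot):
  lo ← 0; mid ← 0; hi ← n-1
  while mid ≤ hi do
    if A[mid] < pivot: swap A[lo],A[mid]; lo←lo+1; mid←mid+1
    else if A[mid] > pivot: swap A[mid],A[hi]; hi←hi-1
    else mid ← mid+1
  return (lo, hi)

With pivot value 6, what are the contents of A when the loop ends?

[2,5,6,10,7,12,17]

pivot = 6; lo=0, mid=0, hi=6
A[mid]=17>6: swap A[0],A[6]; hi=5 → [2,12,5,6,10,7,17]
A[mid]=2<6: swap A[0],A[0]; lo=1,mid=1 → [2,12,5,6,10,7,17]
A[mid]=12>6: swap A[1],A[5]; hi=4 → [2,7,5,6,10,12,17]
A[mid]=7>6: swap A[1],A[4]; hi=3 → [2,10,5,6,7,12,17]
A[mid]=10>6: swap A[1],A[3]; hi=2 → [2,6,5,10,7,12,17]
A[mid]=6=6: mid=2
A[mid]=5<6: swap A[1],A[2]; lo=2,mid=3 → [2,5,6,10,7,12,17]
end: lo=2, hi=2; A = [2,5,6,10,7,12,17]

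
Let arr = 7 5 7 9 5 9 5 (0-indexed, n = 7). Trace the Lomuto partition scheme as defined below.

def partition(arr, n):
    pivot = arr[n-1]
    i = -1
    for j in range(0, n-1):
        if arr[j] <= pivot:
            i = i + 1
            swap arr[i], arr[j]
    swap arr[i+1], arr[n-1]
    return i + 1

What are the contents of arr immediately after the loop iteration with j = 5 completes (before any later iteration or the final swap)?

pivot=5, i=-1
j=0: 7>5, skip
j=1: 5≤5, i=0, swap(0,1) ⇒ 5 7 7 9 5 9 5
j=2: 7>5, skip
j=3: 9>5, skip
j=4: 5≤5, i=1, swap(1,4) ⇒ 5 5 7 9 7 9 5
j=5: 9>5, skip
(after j=5) arr = 5 5 7 9 7 9 5

5 5 7 9 7 9 5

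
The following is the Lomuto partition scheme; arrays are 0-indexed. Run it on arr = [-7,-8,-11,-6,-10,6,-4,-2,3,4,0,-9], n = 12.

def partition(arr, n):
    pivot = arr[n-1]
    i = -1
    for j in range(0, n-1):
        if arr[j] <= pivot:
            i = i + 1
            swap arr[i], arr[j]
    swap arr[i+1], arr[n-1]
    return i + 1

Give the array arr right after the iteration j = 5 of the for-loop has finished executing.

pivot = arr[11] = -9; i = -1
j=0: arr[0]=-7 > -9 → no swap
j=1: arr[1]=-8 > -9 → no swap
j=2: arr[2]=-11 ≤ -9 → i=0, swap arr[0],arr[2] → [-11,-8,-7,-6,-10,6,-4,-2,3,4,0,-9]
j=3: arr[3]=-6 > -9 → no swap
j=4: arr[4]=-10 ≤ -9 → i=1, swap arr[1],arr[4] → [-11,-10,-7,-6,-8,6,-4,-2,3,4,0,-9]
j=5: arr[5]=6 > -9 → no swap
(after j=5) arr = [-11,-10,-7,-6,-8,6,-4,-2,3,4,0,-9]

[-11,-10,-7,-6,-8,6,-4,-2,3,4,0,-9]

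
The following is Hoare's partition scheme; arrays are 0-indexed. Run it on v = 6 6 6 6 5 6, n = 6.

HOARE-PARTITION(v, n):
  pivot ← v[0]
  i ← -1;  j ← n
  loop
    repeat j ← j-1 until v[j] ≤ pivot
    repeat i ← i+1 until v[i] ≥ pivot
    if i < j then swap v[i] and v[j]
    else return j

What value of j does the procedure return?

pivot = v[0] = 6; i = -1, j = 6
j→5 (v[5]=6≤6), i→0 (v[0]=6≥6); i<j, swap → 6 6 6 6 5 6
j→4 (v[4]=5≤6), i→1 (v[1]=6≥6); i<j, swap → 6 5 6 6 6 6
j→3 (v[3]=6≤6), i→2 (v[2]=6≥6); i<j, swap → 6 5 6 6 6 6
j→2, i→3; i≥j, return j=2. v = 6 5 6 6 6 6

2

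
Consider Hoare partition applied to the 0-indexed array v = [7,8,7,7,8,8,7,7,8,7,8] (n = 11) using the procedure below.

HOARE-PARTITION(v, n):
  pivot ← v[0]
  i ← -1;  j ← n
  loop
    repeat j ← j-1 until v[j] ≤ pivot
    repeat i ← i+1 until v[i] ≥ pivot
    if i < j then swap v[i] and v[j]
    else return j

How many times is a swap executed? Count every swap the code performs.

pivot = v[0] = 7; i = -1, j = 11
j→9 (v[9]=7≤7), i→0 (v[0]=7≥7); i<j, swap → [7,8,7,7,8,8,7,7,8,7,8]
j→7 (v[7]=7≤7), i→1 (v[1]=8≥7); i<j, swap → [7,7,7,7,8,8,7,8,8,7,8]
j→6 (v[6]=7≤7), i→2 (v[2]=7≥7); i<j, swap → [7,7,7,7,8,8,7,8,8,7,8]
j→3, i→3; i≥j, return j=3. v = [7,7,7,7,8,8,7,8,8,7,8]

3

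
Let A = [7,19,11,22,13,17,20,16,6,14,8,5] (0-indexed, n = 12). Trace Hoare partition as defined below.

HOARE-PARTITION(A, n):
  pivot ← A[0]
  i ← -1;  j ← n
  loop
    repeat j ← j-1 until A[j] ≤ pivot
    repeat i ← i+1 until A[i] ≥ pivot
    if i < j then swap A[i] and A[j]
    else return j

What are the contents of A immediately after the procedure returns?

pivot=7
j stops at 11 (5), i stops at 0 (7); swap ⇒ [5,19,11,22,13,17,20,16,6,14,8,7]
j stops at 8 (6), i stops at 1 (19); swap ⇒ [5,6,11,22,13,17,20,16,19,14,8,7]
j stops at 1, i stops at 2; i≥j ⇒ return 1. A=[5,6,11,22,13,17,20,16,19,14,8,7]

[5,6,11,22,13,17,20,16,19,14,8,7]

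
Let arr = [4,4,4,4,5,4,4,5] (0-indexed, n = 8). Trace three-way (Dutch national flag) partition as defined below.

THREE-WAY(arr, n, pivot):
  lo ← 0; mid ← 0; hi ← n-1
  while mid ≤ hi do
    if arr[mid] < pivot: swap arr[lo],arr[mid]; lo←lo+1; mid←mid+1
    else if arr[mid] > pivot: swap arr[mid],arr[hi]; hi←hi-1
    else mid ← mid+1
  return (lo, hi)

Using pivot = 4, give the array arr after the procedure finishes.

[4,4,4,4,4,4,5,5]

pivot = 4; lo=0, mid=0, hi=7
arr[mid]=4=4: mid=1
arr[mid]=4=4: mid=2
arr[mid]=4=4: mid=3
arr[mid]=4=4: mid=4
arr[mid]=5>4: swap arr[4],arr[7]; hi=6 → [4,4,4,4,5,4,4,5]
arr[mid]=5>4: swap arr[4],arr[6]; hi=5 → [4,4,4,4,4,4,5,5]
arr[mid]=4=4: mid=5
arr[mid]=4=4: mid=6
end: lo=0, hi=5; arr = [4,4,4,4,4,4,5,5]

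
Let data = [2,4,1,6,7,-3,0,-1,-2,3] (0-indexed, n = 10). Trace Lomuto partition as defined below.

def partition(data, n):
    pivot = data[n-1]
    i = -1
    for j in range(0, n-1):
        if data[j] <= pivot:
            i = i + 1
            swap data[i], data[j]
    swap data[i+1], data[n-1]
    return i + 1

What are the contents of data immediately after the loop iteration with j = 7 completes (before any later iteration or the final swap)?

pivot = data[9] = 3; i = -1
j=0: data[0]=2 ≤ 3 → i=0, swap data[0],data[0] (no change) → [2,4,1,6,7,-3,0,-1,-2,3]
j=1: data[1]=4 > 3 → no swap
j=2: data[2]=1 ≤ 3 → i=1, swap data[1],data[2] → [2,1,4,6,7,-3,0,-1,-2,3]
j=3: data[3]=6 > 3 → no swap
j=4: data[4]=7 > 3 → no swap
j=5: data[5]=-3 ≤ 3 → i=2, swap data[2],data[5] → [2,1,-3,6,7,4,0,-1,-2,3]
j=6: data[6]=0 ≤ 3 → i=3, swap data[3],data[6] → [2,1,-3,0,7,4,6,-1,-2,3]
j=7: data[7]=-1 ≤ 3 → i=4, swap data[4],data[7] → [2,1,-3,0,-1,4,6,7,-2,3]
(after j=7) data = [2,1,-3,0,-1,4,6,7,-2,3]

[2,1,-3,0,-1,4,6,7,-2,3]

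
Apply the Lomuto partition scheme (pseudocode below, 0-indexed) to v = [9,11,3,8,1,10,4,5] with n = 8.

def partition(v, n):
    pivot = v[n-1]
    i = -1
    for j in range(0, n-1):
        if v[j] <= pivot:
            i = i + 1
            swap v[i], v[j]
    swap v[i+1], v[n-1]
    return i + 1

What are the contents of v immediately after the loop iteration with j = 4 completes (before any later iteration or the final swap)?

pivot=5, i=-1
j=0: 9>5, skip
j=1: 11>5, skip
j=2: 3≤5, i=0, swap(0,2) ⇒ [3,11,9,8,1,10,4,5]
j=3: 8>5, skip
j=4: 1≤5, i=1, swap(1,4) ⇒ [3,1,9,8,11,10,4,5]
(after j=4) v = [3,1,9,8,11,10,4,5]

[3,1,9,8,11,10,4,5]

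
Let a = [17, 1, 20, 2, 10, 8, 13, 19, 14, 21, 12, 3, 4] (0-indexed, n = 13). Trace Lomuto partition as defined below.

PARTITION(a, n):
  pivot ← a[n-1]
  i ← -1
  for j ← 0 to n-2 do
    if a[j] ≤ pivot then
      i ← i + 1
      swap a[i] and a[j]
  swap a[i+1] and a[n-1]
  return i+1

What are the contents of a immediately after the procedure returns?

pivot=4, i=-1
j=0: 17>4, skip
j=1: 1≤4, i=0, swap(0,1) ⇒ [1, 17, 20, 2, 10, 8, 13, 19, 14, 21, 12, 3, 4]
j=2: 20>4, skip
j=3: 2≤4, i=1, swap(1,3) ⇒ [1, 2, 20, 17, 10, 8, 13, 19, 14, 21, 12, 3, 4]
j=4: 10>4, skip
j=5: 8>4, skip
j=6: 13>4, skip
j=7: 19>4, skip
j=8: 14>4, skip
j=9: 21>4, skip
j=10: 12>4, skip
j=11: 3≤4, i=2, swap(2,11) ⇒ [1, 2, 3, 17, 10, 8, 13, 19, 14, 21, 12, 20, 4]
swap(3,12) ⇒ [1, 2, 3, 4, 10, 8, 13, 19, 14, 21, 12, 20, 17]; return 3

[1, 2, 3, 4, 10, 8, 13, 19, 14, 21, 12, 20, 17]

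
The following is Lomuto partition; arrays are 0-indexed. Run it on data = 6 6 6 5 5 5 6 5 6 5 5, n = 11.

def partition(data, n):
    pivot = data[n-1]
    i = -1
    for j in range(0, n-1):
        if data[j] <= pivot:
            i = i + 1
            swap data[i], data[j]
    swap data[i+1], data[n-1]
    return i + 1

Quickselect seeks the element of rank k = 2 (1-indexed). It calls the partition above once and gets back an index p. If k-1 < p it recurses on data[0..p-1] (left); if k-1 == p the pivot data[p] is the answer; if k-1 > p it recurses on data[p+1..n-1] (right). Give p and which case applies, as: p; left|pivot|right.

5; left

pivot = data[10] = 5; i = -1
j=0: data[0]=6 > 5 → no swap
j=1: data[1]=6 > 5 → no swap
j=2: data[2]=6 > 5 → no swap
j=3: data[3]=5 ≤ 5 → i=0, swap data[0],data[3] → 5 6 6 6 5 5 6 5 6 5 5
j=4: data[4]=5 ≤ 5 → i=1, swap data[1],data[4] → 5 5 6 6 6 5 6 5 6 5 5
j=5: data[5]=5 ≤ 5 → i=2, swap data[2],data[5] → 5 5 5 6 6 6 6 5 6 5 5
j=6: data[6]=6 > 5 → no swap
j=7: data[7]=5 ≤ 5 → i=3, swap data[3],data[7] → 5 5 5 5 6 6 6 6 6 5 5
j=8: data[8]=6 > 5 → no swap
j=9: data[9]=5 ≤ 5 → i=4, swap data[4],data[9] → 5 5 5 5 5 6 6 6 6 6 5
final swap data[5],data[10] → 5 5 5 5 5 5 6 6 6 6 6; return 5
p = 5; k-1 = 1 < 5 ⇒ left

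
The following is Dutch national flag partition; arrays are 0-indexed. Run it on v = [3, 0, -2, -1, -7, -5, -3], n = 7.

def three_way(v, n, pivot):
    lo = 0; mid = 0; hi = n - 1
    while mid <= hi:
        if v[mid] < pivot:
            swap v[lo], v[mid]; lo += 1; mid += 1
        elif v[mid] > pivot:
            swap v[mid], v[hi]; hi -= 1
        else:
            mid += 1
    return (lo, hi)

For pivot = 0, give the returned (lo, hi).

lo=0 mid=0 hi=6
3>0: swap(0,6), hi=5 ⇒ [-3, 0, -2, -1, -7, -5, 3]
-3<0: swap(0,0), lo=1 mid=1 ⇒ [-3, 0, -2, -1, -7, -5, 3]
0=0: mid=2
-2<0: swap(1,2), lo=2 mid=3 ⇒ [-3, -2, 0, -1, -7, -5, 3]
-1<0: swap(2,3), lo=3 mid=4 ⇒ [-3, -2, -1, 0, -7, -5, 3]
-7<0: swap(3,4), lo=4 mid=5 ⇒ [-3, -2, -1, -7, 0, -5, 3]
-5<0: swap(4,5), lo=5 mid=6 ⇒ [-3, -2, -1, -7, -5, 0, 3]
done. lo=5 hi=5; v=[-3, -2, -1, -7, -5, 0, 3]

(5, 5)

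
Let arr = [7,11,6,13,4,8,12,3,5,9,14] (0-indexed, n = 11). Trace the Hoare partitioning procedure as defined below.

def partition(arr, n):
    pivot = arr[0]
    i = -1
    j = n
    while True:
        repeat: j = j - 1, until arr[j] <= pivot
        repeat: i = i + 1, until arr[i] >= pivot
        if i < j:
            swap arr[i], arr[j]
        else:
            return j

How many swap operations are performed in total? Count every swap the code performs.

pivot = arr[0] = 7; i = -1, j = 11
j→8 (arr[8]=5≤7), i→0 (arr[0]=7≥7); i<j, swap → [5,11,6,13,4,8,12,3,7,9,14]
j→7 (arr[7]=3≤7), i→1 (arr[1]=11≥7); i<j, swap → [5,3,6,13,4,8,12,11,7,9,14]
j→4 (arr[4]=4≤7), i→3 (arr[3]=13≥7); i<j, swap → [5,3,6,4,13,8,12,11,7,9,14]
j→3, i→4; i≥j, return j=3. arr = [5,3,6,4,13,8,12,11,7,9,14]

3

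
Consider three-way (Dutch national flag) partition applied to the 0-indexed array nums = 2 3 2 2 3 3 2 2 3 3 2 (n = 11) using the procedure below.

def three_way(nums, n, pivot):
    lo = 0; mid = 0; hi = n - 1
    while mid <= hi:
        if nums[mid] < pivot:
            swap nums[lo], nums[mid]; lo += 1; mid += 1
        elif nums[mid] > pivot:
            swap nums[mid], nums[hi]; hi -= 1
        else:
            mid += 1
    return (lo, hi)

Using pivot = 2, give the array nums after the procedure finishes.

2 2 2 2 2 2 3 3 3 3 3

lo=0 mid=0 hi=10
2=2: mid=1
3>2: swap(1,10), hi=9 ⇒ 2 2 2 2 3 3 2 2 3 3 3
2=2: mid=2
2=2: mid=3
2=2: mid=4
3>2: swap(4,9), hi=8 ⇒ 2 2 2 2 3 3 2 2 3 3 3
3>2: swap(4,8), hi=7 ⇒ 2 2 2 2 3 3 2 2 3 3 3
3>2: swap(4,7), hi=6 ⇒ 2 2 2 2 2 3 2 3 3 3 3
2=2: mid=5
3>2: swap(5,6), hi=5 ⇒ 2 2 2 2 2 2 3 3 3 3 3
2=2: mid=6
done. lo=0 hi=5; nums=2 2 2 2 2 2 3 3 3 3 3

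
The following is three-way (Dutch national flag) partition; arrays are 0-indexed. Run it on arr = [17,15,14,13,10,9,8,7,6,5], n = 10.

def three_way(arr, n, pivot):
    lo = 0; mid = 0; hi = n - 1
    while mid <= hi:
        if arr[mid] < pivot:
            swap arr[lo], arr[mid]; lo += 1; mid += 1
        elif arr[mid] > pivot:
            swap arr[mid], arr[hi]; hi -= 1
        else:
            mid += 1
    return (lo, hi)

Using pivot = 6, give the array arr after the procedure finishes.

[5,6,13,10,9,8,7,14,15,17]

pivot = 6; lo=0, mid=0, hi=9
arr[mid]=17>6: swap arr[0],arr[9]; hi=8 → [5,15,14,13,10,9,8,7,6,17]
arr[mid]=5<6: swap arr[0],arr[0]; lo=1,mid=1 → [5,15,14,13,10,9,8,7,6,17]
arr[mid]=15>6: swap arr[1],arr[8]; hi=7 → [5,6,14,13,10,9,8,7,15,17]
arr[mid]=6=6: mid=2
arr[mid]=14>6: swap arr[2],arr[7]; hi=6 → [5,6,7,13,10,9,8,14,15,17]
arr[mid]=7>6: swap arr[2],arr[6]; hi=5 → [5,6,8,13,10,9,7,14,15,17]
arr[mid]=8>6: swap arr[2],arr[5]; hi=4 → [5,6,9,13,10,8,7,14,15,17]
arr[mid]=9>6: swap arr[2],arr[4]; hi=3 → [5,6,10,13,9,8,7,14,15,17]
arr[mid]=10>6: swap arr[2],arr[3]; hi=2 → [5,6,13,10,9,8,7,14,15,17]
arr[mid]=13>6: swap arr[2],arr[2]; hi=1 → [5,6,13,10,9,8,7,14,15,17]
end: lo=1, hi=1; arr = [5,6,13,10,9,8,7,14,15,17]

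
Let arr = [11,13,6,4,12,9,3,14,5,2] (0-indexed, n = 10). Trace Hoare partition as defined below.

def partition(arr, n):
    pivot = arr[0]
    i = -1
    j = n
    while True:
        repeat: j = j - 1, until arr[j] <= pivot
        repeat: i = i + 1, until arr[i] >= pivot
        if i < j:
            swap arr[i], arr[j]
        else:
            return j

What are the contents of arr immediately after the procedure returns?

[2,5,6,4,3,9,12,14,13,11]

pivot=11
j stops at 9 (2), i stops at 0 (11); swap ⇒ [2,13,6,4,12,9,3,14,5,11]
j stops at 8 (5), i stops at 1 (13); swap ⇒ [2,5,6,4,12,9,3,14,13,11]
j stops at 6 (3), i stops at 4 (12); swap ⇒ [2,5,6,4,3,9,12,14,13,11]
j stops at 5, i stops at 6; i≥j ⇒ return 5. arr=[2,5,6,4,3,9,12,14,13,11]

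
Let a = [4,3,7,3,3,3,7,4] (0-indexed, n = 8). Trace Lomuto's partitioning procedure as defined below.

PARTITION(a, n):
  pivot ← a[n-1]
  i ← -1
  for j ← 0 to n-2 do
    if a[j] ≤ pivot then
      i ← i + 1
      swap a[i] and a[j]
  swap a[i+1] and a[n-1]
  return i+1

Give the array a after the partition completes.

[4,3,3,3,3,4,7,7]

pivot=4, i=-1
j=0: 4≤4, i=0, swap(0,0) ⇒ [4,3,7,3,3,3,7,4]
j=1: 3≤4, i=1, swap(1,1) ⇒ [4,3,7,3,3,3,7,4]
j=2: 7>4, skip
j=3: 3≤4, i=2, swap(2,3) ⇒ [4,3,3,7,3,3,7,4]
j=4: 3≤4, i=3, swap(3,4) ⇒ [4,3,3,3,7,3,7,4]
j=5: 3≤4, i=4, swap(4,5) ⇒ [4,3,3,3,3,7,7,4]
j=6: 7>4, skip
swap(5,7) ⇒ [4,3,3,3,3,4,7,7]; return 5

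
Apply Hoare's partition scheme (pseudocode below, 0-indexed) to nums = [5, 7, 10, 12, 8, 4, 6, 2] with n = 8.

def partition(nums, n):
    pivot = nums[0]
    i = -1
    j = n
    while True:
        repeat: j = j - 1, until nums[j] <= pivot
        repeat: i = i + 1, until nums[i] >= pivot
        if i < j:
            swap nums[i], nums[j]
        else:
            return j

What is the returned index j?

1

pivot = nums[0] = 5; i = -1, j = 8
j→7 (nums[7]=2≤5), i→0 (nums[0]=5≥5); i<j, swap → [2, 7, 10, 12, 8, 4, 6, 5]
j→5 (nums[5]=4≤5), i→1 (nums[1]=7≥5); i<j, swap → [2, 4, 10, 12, 8, 7, 6, 5]
j→1, i→2; i≥j, return j=1. nums = [2, 4, 10, 12, 8, 7, 6, 5]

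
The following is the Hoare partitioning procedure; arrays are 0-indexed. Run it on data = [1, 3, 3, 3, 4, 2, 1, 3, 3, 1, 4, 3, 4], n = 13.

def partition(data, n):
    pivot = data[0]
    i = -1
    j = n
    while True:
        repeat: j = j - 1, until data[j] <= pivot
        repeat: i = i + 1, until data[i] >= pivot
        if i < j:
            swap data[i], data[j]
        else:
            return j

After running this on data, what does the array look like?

[1, 1, 3, 3, 4, 2, 3, 3, 3, 1, 4, 3, 4]

pivot = data[0] = 1; i = -1, j = 13
j→9 (data[9]=1≤1), i→0 (data[0]=1≥1); i<j, swap → [1, 3, 3, 3, 4, 2, 1, 3, 3, 1, 4, 3, 4]
j→6 (data[6]=1≤1), i→1 (data[1]=3≥1); i<j, swap → [1, 1, 3, 3, 4, 2, 3, 3, 3, 1, 4, 3, 4]
j→1, i→2; i≥j, return j=1. data = [1, 1, 3, 3, 4, 2, 3, 3, 3, 1, 4, 3, 4]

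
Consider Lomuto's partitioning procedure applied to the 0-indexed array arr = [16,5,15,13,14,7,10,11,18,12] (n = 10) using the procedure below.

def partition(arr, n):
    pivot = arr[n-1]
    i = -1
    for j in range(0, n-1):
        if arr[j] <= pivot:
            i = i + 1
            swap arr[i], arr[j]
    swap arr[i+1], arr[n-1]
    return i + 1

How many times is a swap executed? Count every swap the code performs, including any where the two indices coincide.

pivot=12, i=-1
j=0: 16>12, skip
j=1: 5≤12, i=0, swap(0,1) ⇒ [5,16,15,13,14,7,10,11,18,12]
j=2: 15>12, skip
j=3: 13>12, skip
j=4: 14>12, skip
j=5: 7≤12, i=1, swap(1,5) ⇒ [5,7,15,13,14,16,10,11,18,12]
j=6: 10≤12, i=2, swap(2,6) ⇒ [5,7,10,13,14,16,15,11,18,12]
j=7: 11≤12, i=3, swap(3,7) ⇒ [5,7,10,11,14,16,15,13,18,12]
j=8: 18>12, skip
swap(4,9) ⇒ [5,7,10,11,12,16,15,13,18,14]; return 4

5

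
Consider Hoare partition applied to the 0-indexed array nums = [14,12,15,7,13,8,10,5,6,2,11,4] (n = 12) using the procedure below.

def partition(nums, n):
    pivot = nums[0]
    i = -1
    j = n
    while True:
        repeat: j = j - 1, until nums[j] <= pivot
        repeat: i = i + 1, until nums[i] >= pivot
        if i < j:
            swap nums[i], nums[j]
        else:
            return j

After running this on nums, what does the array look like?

pivot = nums[0] = 14; i = -1, j = 12
j→11 (nums[11]=4≤14), i→0 (nums[0]=14≥14); i<j, swap → [4,12,15,7,13,8,10,5,6,2,11,14]
j→10 (nums[10]=11≤14), i→2 (nums[2]=15≥14); i<j, swap → [4,12,11,7,13,8,10,5,6,2,15,14]
j→9, i→10; i≥j, return j=9. nums = [4,12,11,7,13,8,10,5,6,2,15,14]

[4,12,11,7,13,8,10,5,6,2,15,14]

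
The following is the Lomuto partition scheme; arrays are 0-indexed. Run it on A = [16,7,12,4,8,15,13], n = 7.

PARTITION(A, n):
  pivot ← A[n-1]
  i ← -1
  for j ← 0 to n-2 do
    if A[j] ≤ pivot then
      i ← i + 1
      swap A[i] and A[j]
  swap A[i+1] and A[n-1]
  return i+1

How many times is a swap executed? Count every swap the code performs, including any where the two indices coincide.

pivot=13, i=-1
j=0: 16>13, skip
j=1: 7≤13, i=0, swap(0,1) ⇒ [7,16,12,4,8,15,13]
j=2: 12≤13, i=1, swap(1,2) ⇒ [7,12,16,4,8,15,13]
j=3: 4≤13, i=2, swap(2,3) ⇒ [7,12,4,16,8,15,13]
j=4: 8≤13, i=3, swap(3,4) ⇒ [7,12,4,8,16,15,13]
j=5: 15>13, skip
swap(4,6) ⇒ [7,12,4,8,13,15,16]; return 4

5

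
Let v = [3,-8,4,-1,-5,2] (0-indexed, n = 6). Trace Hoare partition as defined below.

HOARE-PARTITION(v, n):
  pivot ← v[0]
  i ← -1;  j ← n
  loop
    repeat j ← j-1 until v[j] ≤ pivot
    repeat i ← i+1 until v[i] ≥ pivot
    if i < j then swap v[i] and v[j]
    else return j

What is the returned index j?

pivot = v[0] = 3; i = -1, j = 6
j→5 (v[5]=2≤3), i→0 (v[0]=3≥3); i<j, swap → [2,-8,4,-1,-5,3]
j→4 (v[4]=-5≤3), i→2 (v[2]=4≥3); i<j, swap → [2,-8,-5,-1,4,3]
j→3, i→4; i≥j, return j=3. v = [2,-8,-5,-1,4,3]

3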